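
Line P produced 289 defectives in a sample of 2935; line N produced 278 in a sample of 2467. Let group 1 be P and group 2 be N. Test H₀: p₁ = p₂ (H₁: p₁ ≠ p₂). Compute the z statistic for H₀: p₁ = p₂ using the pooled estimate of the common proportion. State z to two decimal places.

z = -1.70

p̂₁ = 289/2935 = 0.09847, p̂₂ = 278/2467 = 0.11269.
Pooled p̂ = (289+278)/(2935+2467) = 567/5402 = 0.10496.
SE = √(0.0939443 × 0.000746066) = 0.00837.
z = (0.09847 − 0.11269)/0.00837 = -0.01422/0.00837 = -1.70.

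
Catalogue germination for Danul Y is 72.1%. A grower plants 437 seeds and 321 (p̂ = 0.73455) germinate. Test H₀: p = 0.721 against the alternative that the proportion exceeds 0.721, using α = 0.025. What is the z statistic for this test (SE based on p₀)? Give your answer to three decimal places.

p̂ = 321/437 = 0.734554.
SE = √(p₀(1−p₀)/n) = √(0.20116/437) = 0.021455.
z = (0.734554 − 0.721)/0.021455 = 0.013554/0.021455 = 0.632.
p-value = P(Z > 0.632) ≈ 0.2638. With α = 0.025, fail to reject H₀.

z = 0.632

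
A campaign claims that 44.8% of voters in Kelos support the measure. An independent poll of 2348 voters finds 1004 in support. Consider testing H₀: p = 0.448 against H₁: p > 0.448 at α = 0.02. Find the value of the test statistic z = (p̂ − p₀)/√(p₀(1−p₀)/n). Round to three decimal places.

p̂ = 1004/2348 ≈ 0.42760.
Under H₀, SE = √(0.448·0.552/2348) = √(0.000105322) = 0.01026.
z = (0.42760 − 0.448)/0.01026 = -0.02040/0.01026 = -1.988.
p-value = P(Z > -1.988) ≈ 0.9766. With α = 0.02, fail to reject H₀.

z = -1.988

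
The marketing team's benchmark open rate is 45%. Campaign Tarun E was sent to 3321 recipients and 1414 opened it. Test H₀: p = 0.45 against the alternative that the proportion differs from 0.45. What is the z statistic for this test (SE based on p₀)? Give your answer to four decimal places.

p̂ = 1414/3321 ≈ 0.425775.
SE = √(p₀(1−p₀)/n) = √(0.2475/3321) = 0.008633.
z = (0.425775 − 0.45)/0.008633 = -0.024225/0.008633 = -2.8061.
p-value = 2·P(Z > 2.806) ≈ 0.0050.

z = -2.8061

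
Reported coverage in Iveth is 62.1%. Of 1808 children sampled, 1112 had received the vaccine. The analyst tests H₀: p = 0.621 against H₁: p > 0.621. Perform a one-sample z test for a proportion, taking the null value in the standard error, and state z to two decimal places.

p̂ = 1112/1808 = 0.61504.
Standard error under H₀: √(0.621×0.379/1808) = 0.01141.
z = (0.61504 − 0.621)/0.01141 = -0.00596/0.01141 = -0.52.

z = -0.52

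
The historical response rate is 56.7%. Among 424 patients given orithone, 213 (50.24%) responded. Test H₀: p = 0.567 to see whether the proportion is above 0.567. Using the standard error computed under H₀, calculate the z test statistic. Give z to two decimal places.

z = -2.69

p̂ = 213/424 ≈ 0.50236.
Under H₀, SE = √(0.567·0.433/424) = √(0.000579035) = 0.02406.
z = (0.50236 − 0.567)/0.02406 = -0.06464/0.02406 = -2.69.
p-value = P(Z > -2.686) ≈ 0.9964.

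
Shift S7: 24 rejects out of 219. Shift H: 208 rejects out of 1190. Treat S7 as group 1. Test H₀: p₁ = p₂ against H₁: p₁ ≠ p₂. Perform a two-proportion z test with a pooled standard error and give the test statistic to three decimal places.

p̂₁ = 24/219 = 0.10959, p̂₂ = 208/1190 = 0.17479.
Pooled p̂ = (24+208)/(219+1190) = 232/1409 = 0.16466.
SE = √(0.137544 × 0.00540655) = 0.02727.
z = (0.10959 − 0.17479)/0.02727 = -0.06520/0.02727 = -2.391.

z = -2.391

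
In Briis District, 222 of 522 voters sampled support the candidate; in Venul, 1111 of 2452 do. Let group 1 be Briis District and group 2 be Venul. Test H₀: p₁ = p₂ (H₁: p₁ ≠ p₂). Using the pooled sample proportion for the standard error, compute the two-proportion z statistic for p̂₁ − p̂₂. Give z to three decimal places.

p̂₁ = 222/522 = 0.42529, p̂₂ = 1111/2452 = 0.45310.
Pooled p̂ = (222+1111)/(522+2452) = 1333/2974 = 0.44822.
SE = √(0.247319 × 0.00232354) = 0.02397.
z = (0.42529 − 0.45310)/0.02397 = -0.02781/0.02397 = -1.160.

z = -1.160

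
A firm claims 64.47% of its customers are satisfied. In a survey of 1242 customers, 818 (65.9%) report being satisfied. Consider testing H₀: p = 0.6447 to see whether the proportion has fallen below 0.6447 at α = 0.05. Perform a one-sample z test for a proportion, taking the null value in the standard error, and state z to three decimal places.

z = 1.025

p̂ = 818/1242 = 0.65862.
SE = √(p₀(1−p₀)/n) = √(0.22906/1242) = 0.01358.
z = (0.65862 − 0.6447)/0.01358 = 0.01392/0.01358 = 1.025.
p-value = P(Z < 1.025) ≈ 0.8472. With α = 0.05, fail to reject H₀.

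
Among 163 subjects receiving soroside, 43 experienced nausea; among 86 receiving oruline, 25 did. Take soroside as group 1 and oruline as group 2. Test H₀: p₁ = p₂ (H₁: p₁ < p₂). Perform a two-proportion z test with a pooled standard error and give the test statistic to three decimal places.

p̂₁ = 43/163 ≈ 0.26380, p̂₂ = 25/86 ≈ 0.29070.
Pooled p̂ = (43+25)/(163+86) = 68/249 = 0.27309.
SE = √(0.198513 × 0.0177629) = 0.05938.
z = (0.26380 − 0.29070)/0.05938 = -0.02690/0.05938 = -0.453.

z = -0.453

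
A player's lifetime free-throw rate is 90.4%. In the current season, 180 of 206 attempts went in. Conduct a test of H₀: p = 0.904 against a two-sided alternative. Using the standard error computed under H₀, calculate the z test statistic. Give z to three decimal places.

z = -1.472

p̂ = 180/206 ≈ 0.87379.
SE = √(p₀(1−p₀)/n) = √(0.086784/206) = 0.02053.
z = (0.87379 − 0.904)/0.02053 = -0.03021/0.02053 = -1.472.
p-value = 2·P(Z > 1.472) ≈ 0.1410.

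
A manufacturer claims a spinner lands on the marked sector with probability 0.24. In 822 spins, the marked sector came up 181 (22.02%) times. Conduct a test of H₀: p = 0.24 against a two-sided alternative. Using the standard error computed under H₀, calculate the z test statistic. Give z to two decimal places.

z = -1.33

p̂ = 181/822 ≈ 0.2202.
Under H₀, SE = √(0.24·0.76/822) = √(0.000221898) = 0.0149.
z = (0.2202 − 0.24)/0.0149 = -0.0198/0.0149 = -1.33.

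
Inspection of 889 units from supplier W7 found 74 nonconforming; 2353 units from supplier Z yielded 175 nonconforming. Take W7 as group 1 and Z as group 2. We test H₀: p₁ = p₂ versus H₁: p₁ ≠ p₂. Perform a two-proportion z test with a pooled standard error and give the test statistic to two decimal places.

z = 0.85

p̂₁ = 74/889 = 0.08324, p̂₂ = 175/2353 = 0.07437.
Pooled p̂ = (74+175)/(889+2353) = 249/3242 = 0.07680.
SE = √(0.0709055 × 0.00154985) = 0.01048.
z = (0.08324 − 0.07437)/0.01048 = 0.00887/0.01048 = 0.85.
Two-sided p-value ≈ 2·Φ(−0.846) = 0.3977.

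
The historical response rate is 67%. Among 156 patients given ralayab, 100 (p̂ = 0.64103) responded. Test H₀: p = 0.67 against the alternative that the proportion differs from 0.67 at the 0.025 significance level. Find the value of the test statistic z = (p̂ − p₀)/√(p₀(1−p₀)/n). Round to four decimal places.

p̂ = 100/156 ≈ 0.641026.
Under H₀, SE = √(0.67·0.33/156) = √(0.00141731) = 0.037647.
z = (0.641026 − 0.67)/0.037647 = -0.028974/0.037647 = -0.7696.
p-value = 2·P(Z > 0.770) ≈ 0.4415. With α = 0.025, fail to reject H₀.

z = -0.7696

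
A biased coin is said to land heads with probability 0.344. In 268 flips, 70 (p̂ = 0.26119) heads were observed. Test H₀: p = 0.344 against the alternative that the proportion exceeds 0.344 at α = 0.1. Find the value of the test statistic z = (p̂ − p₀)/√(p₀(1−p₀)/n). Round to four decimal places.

p̂ = 70/268 ≈ 0.261194.
SE = √(p₀(1−p₀)/n) = √(0.22566/268) = 0.029018.
z = (0.261194 − 0.344)/0.029018 = -0.082806/0.029018 = -2.8536.
p-value = P(Z > -2.854) ≈ 0.9978; since p > α = 0.1, fail to reject H₀.

z = -2.8536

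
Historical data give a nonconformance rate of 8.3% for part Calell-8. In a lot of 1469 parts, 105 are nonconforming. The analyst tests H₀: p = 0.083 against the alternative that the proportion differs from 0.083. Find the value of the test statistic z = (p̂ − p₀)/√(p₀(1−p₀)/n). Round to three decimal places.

z = -1.601

p̂ = 105/1469 ≈ 0.071477.
Under H₀, SE = √(0.083·0.917/1469) = √(5.18114e-05) = 0.007198.
z = (0.071477 − 0.083)/0.007198 = -0.011523/0.007198 = -1.601.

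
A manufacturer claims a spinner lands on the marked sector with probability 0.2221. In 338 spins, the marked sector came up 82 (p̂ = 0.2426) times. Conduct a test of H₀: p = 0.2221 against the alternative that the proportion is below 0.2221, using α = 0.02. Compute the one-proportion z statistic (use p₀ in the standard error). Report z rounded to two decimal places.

z = 0.91

p̂ = 82/338 ≈ 0.2426.
Under H₀, SE = √(0.2221·0.7779/338) = √(0.000511159) = 0.0226.
z = (0.2426 − 0.2221)/0.0226 = 0.0205/0.0226 = 0.91.
p-value = P(Z < 0.907) ≈ 0.8178; since p > α = 0.02, fail to reject H₀.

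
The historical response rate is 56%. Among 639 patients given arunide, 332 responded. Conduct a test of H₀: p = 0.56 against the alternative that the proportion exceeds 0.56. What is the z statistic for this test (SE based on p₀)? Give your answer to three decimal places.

z = -2.059

p̂ = 332/639 ≈ 0.51956.
SE = √(p₀(1−p₀)/n) = √(0.2464/639) = 0.01964.
z = (0.51956 − 0.56)/0.01964 = -0.04044/0.01964 = -2.059.
p-value = P(Z > -2.059) ≈ 0.9803.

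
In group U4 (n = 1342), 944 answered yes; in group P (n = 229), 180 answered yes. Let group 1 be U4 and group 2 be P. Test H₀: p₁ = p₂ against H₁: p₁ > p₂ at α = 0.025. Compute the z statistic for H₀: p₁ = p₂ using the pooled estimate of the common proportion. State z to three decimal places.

z = -2.560

p̂₁ = 944/1342 = 0.70343, p̂₂ = 180/229 = 0.78603.
Pooled p̂ = (944+180)/(1342+229) = 1124/1571 = 0.71547.
SE = √(p̂(1−p̂)(1/n₁+1/n₂)) = √(0.71547·0.28453·0.00511197) = √(0.00104066) = 0.03226.
z = (0.70343 − 0.78603)/0.03226 = -0.08260/0.03226 = -2.560.
p-value = P(Z > -2.560) ≈ 0.9948, so at α = 0.025 we fail to reject H₀.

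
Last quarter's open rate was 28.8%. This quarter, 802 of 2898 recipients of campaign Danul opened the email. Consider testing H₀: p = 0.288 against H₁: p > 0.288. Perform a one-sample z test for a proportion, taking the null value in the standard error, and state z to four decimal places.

z = -1.3383

p̂ = 802/2898 = 0.2767426.
Under H₀, SE = √(0.288·0.712/2898) = √(7.07578e-05) = 0.0084118.
z = (0.2767426 − 0.288)/0.0084118 = -0.0112574/0.0084118 = -1.3383.
p-value = P(Z > -1.338) ≈ 0.9096.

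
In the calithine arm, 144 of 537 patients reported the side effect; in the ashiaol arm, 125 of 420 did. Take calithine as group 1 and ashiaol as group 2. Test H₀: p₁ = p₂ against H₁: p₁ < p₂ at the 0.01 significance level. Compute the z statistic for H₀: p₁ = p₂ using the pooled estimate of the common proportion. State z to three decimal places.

p̂₁ = 144/537 ≈ 0.26816, p̂₂ = 125/420 ≈ 0.29762.
Pooled p̂ = (144+125)/(537+420) = 269/957 = 0.28109.
SE = √(0.202077 × 0.00424315) = 0.02928.
z = (0.26816 − 0.29762)/0.02928 = -0.02946/0.02928 = -1.006.
p-value = P(Z < -1.006) ≈ 0.1572, so at α = 0.01 we fail to reject H₀.

z = -1.006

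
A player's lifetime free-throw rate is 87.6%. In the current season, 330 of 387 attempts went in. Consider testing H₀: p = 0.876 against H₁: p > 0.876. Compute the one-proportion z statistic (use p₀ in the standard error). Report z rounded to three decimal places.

p̂ = 330/387 = 0.85271.
Standard error under H₀: √(0.876×0.124/387) = 0.01675.
z = (0.85271 − 0.876)/0.01675 = -0.02329/0.01675 = -1.390.
p-value = P(Z > -1.390) ≈ 0.9177.

z = -1.390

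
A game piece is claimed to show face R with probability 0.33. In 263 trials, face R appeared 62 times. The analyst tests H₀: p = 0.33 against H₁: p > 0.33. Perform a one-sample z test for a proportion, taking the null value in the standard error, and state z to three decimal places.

p̂ = 62/263 ≈ 0.23574.
SE = √(p₀(1−p₀)/n) = √(0.2211/263) = 0.02899.
z = (0.23574 − 0.33)/0.02899 = -0.09426/0.02899 = -3.251.

z = -3.251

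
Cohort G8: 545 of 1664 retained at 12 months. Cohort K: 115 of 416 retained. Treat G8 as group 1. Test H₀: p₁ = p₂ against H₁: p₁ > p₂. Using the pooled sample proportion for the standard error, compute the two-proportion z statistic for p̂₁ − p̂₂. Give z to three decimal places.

p̂₁ = 545/1664 = 0.32752, p̂₂ = 115/416 = 0.27644.
Pooled p̂ = (545+115)/(1664+416) = 660/2080 = 0.31731.
SE = √(0.216624 × 0.00300481) = 0.02551.
z = (0.32752 − 0.27644)/0.02551 = 0.05108/0.02551 = 2.002.
p-value = P(Z > 2.002) ≈ 0.0226.

z = 2.002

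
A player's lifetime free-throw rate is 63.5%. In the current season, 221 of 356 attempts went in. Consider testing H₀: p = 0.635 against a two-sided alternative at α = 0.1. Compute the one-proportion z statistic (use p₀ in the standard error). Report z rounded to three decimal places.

z = -0.557

p̂ = 221/356 ≈ 0.62079.
SE = √(p₀(1−p₀)/n) = √(0.23178/356) = 0.02552.
z = (0.62079 − 0.635)/0.02552 = -0.01421/0.02552 = -0.557.
p-value = 2·P(Z > 0.557) ≈ 0.5775. With α = 0.1, fail to reject H₀.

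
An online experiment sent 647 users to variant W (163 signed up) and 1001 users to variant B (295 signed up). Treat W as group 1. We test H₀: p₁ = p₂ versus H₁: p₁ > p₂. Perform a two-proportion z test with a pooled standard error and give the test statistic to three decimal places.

z = -1.893

p̂₁ = 163/647 ≈ 0.25193, p̂₂ = 295/1001 ≈ 0.29471.
Pooled p̂ = (163+295)/(647+1001) = 458/1648 = 0.27791.
SE = √(0.200677 × 0.0025446) = 0.02260.
z = (0.25193 − 0.29471)/0.02260 = -0.04278/0.02260 = -1.893.
p-value = P(Z > -1.893) ≈ 0.9708.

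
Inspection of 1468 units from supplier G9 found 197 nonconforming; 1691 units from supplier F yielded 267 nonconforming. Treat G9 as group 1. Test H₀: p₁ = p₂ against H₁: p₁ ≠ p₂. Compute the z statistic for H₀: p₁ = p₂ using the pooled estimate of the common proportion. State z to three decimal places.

p̂₁ = 197/1468 = 0.134196, p̂₂ = 267/1691 = 0.157895.
Pooled p̂ = (197+267)/(1468+1691) = 464/3159 = 0.146882.
SE = √(0.125308 × 0.00127256) = 0.012628.
z = (0.134196 − 0.157895)/0.012628 = -0.023699/0.012628 = -1.877.

z = -1.877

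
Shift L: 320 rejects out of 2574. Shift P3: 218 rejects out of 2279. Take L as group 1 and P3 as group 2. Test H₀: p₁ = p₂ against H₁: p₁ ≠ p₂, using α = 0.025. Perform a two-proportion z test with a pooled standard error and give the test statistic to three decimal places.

z = 3.174

p̂₁ = 320/2574 = 0.12432, p̂₂ = 218/2279 = 0.09566.
Pooled p̂ = (320+218)/(2574+2279) = 538/4853 = 0.11086.
SE = √(p̂(1−p̂)(1/n₁+1/n₂)) = √(0.11086·0.88914·0.000827289) = √(8.15455e-05) = 0.00903.
z = (0.12432 − 0.09566)/0.00903 = 0.02866/0.00903 = 3.174.
p-value = 2·P(Z > 3.174) ≈ 0.0015, so at α = 0.025 we reject H₀.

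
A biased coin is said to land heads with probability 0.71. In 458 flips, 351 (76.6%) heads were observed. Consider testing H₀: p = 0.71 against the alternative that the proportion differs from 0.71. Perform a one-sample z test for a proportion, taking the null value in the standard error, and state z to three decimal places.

p̂ = 351/458 ≈ 0.76638.
SE = √(p₀(1−p₀)/n) = √(0.2059/458) = 0.02120.
z = (0.76638 − 0.71)/0.02120 = 0.05638/0.02120 = 2.659.

z = 2.659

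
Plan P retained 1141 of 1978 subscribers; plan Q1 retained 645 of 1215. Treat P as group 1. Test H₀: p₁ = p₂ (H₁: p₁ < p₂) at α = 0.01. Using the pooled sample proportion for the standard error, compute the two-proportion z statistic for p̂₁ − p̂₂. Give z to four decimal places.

z = 2.5409

p̂₁ = 1141/1978 ≈ 0.576845, p̂₂ = 645/1215 ≈ 0.530864.
Pooled p̂ = (1141+645)/(1978+1215) = 1786/3193 = 0.559349.
SE = √(p̂(1−p̂)(1/n₁+1/n₂)) = √(0.559349·0.440651·0.00132861) = √(0.000327472) = 0.018096.
z = (0.576845 − 0.530864)/0.018096 = 0.045981/0.018096 = 2.5409.
p-value = P(Z < 2.541) ≈ 0.9945. With α = 0.01, fail to reject H₀.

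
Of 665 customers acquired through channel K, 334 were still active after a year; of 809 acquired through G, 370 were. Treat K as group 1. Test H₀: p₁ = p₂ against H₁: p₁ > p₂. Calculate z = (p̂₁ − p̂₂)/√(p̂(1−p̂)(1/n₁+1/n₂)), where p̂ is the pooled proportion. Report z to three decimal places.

p̂₁ = 334/665 ≈ 0.50226, p̂₂ = 370/809 ≈ 0.45735.
Pooled p̂ = (334+370)/(665+809) = 704/1474 = 0.47761.
SE = √(0.249499 × 0.00273985) = 0.02615.
z = (0.50226 − 0.45735)/0.02615 = 0.04491/0.02615 = 1.717.

z = 1.717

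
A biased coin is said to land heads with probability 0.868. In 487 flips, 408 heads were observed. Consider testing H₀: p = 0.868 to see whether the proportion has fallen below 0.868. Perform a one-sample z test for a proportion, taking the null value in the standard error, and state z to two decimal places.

p̂ = 408/487 ≈ 0.8378.
Standard error under H₀: √(0.868×0.132/487) = 0.0153.
z = (0.8378 − 0.868)/0.0153 = -0.0302/0.0153 = -1.97.
p-value = P(Z < -1.970) ≈ 0.0244.

z = -1.97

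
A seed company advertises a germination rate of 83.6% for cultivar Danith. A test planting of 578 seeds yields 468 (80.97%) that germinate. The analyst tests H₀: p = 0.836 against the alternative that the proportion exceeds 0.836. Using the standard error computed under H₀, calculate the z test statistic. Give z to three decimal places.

p̂ = 468/578 ≈ 0.80969.
Under H₀, SE = √(0.836·0.164/578) = √(0.000237204) = 0.01540.
z = (0.80969 − 0.836)/0.01540 = -0.02631/0.01540 = -1.708.

z = -1.708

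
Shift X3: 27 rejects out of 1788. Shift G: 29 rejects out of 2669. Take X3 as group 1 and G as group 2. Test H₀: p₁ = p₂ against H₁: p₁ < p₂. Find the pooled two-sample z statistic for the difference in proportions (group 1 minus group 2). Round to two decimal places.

z = 1.24

p̂₁ = 27/1788 ≈ 0.0151, p̂₂ = 29/2669 ≈ 0.0109.
Pooled p̂ = (27+29)/(1788+2669) = 56/4457 = 0.0126.
SE = √(p̂(1−p̂)(1/n₁+1/n₂)) = √(0.0126·0.9874·0.000933956) = √(1.15873e-05) = 0.0034.
z = (0.0151 − 0.0109)/0.0034 = 0.0042/0.0034 = 1.24.
p-value = P(Z < 1.244) ≈ 0.8933.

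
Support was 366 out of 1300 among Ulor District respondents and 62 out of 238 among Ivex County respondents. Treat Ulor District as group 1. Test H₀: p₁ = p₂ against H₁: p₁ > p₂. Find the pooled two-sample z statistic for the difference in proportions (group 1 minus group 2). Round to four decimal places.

p̂₁ = 366/1300 = 0.281538, p̂₂ = 62/238 = 0.260504.
Pooled p̂ = (366+62)/(1300+238) = 428/1538 = 0.278283.
SE = √(0.200842 × 0.00497091) = 0.031597.
z = (0.281538 − 0.260504)/0.031597 = 0.021034/0.031597 = 0.6657.
p-value = P(Z > 0.666) ≈ 0.2528.

z = 0.6657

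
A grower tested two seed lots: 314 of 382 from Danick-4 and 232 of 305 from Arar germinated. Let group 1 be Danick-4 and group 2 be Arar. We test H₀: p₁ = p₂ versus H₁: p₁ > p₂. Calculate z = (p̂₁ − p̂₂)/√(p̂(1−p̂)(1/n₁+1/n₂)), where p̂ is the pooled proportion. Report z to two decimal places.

z = 1.98

p̂₁ = 314/382 ≈ 0.8220, p̂₂ = 232/305 ≈ 0.7607.
Pooled p̂ = (314+232)/(382+305) = 546/687 = 0.7948.
SE = √(0.163117 × 0.00589649) = 0.0310.
z = (0.8220 − 0.7607)/0.0310 = 0.0613/0.0310 = 1.98.
p-value = P(Z > 1.978) ≈ 0.0240.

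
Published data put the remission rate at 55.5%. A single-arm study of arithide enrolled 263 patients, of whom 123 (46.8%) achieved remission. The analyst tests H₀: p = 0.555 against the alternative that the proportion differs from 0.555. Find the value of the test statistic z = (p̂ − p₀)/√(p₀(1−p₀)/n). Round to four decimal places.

z = -2.8495

p̂ = 123/263 = 0.467681.
Under H₀, SE = √(0.555·0.445/263) = √(0.000939068) = 0.030644.
z = (0.467681 − 0.555)/0.030644 = -0.087319/0.030644 = -2.8495.
p-value = 2·P(Z > 2.849) ≈ 0.0044.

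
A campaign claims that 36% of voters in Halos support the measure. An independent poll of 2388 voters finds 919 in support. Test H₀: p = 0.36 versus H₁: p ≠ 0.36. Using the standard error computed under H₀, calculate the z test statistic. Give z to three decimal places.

p̂ = 919/2388 = 0.384841.
Standard error under H₀: √(0.36×0.64/2388) = 0.009823.
z = (0.384841 − 0.36)/0.009823 = 0.024841/0.009823 = 2.529.

z = 2.529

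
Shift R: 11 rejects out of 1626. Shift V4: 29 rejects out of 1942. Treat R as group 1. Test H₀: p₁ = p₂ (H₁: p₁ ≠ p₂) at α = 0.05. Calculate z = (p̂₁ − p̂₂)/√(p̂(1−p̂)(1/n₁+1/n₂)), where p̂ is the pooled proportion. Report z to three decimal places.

p̂₁ = 11/1626 = 0.006765, p̂₂ = 29/1942 = 0.014933.
Pooled p̂ = (11+29)/(1626+1942) = 40/3568 = 0.011211.
SE = √(0.0110851 × 0.00112994) = 0.003539.
z = (0.006765 − 0.014933)/0.003539 = -0.008168/0.003539 = -2.308.
Two-sided p-value ≈ 2·Φ(−2.308) = 0.0210. With α = 0.05, reject H₀.

z = -2.308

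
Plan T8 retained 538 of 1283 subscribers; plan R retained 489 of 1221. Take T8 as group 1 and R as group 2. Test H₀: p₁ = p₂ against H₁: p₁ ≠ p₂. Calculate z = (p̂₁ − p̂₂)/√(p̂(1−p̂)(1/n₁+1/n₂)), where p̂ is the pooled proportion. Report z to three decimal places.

z = 0.958

p̂₁ = 538/1283 ≈ 0.41933, p̂₂ = 489/1221 ≈ 0.40049.
Pooled p̂ = (538+489)/(1283+1221) = 1027/2504 = 0.41014.
SE = √(p̂(1−p̂)(1/n₁+1/n₂)) = √(0.41014·0.58986·0.00159842) = √(0.0003867) = 0.01966.
z = (0.41933 − 0.40049)/0.01966 = 0.01884/0.01966 = 0.958.
p-value = 2·P(Z > 0.958) ≈ 0.3381.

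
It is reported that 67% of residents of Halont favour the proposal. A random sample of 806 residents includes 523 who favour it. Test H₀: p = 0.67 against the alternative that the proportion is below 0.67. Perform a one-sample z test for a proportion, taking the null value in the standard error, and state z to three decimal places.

z = -1.275

p̂ = 523/806 = 0.64888.
SE = √(p₀(1−p₀)/n) = √(0.2211/806) = 0.01656.
z = (0.64888 − 0.67)/0.01656 = -0.02112/0.01656 = -1.275.
p-value = P(Z < -1.275) ≈ 0.1012.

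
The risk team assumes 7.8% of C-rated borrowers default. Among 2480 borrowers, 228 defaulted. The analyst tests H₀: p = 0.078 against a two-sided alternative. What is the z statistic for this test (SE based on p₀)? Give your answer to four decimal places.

z = 2.5878

p̂ = 228/2480 = 0.0919355.
Under H₀, SE = √(0.078·0.922/2480) = √(2.89984e-05) = 0.0053850.
z = (0.0919355 − 0.078)/0.0053850 = 0.0139355/0.0053850 = 2.5878.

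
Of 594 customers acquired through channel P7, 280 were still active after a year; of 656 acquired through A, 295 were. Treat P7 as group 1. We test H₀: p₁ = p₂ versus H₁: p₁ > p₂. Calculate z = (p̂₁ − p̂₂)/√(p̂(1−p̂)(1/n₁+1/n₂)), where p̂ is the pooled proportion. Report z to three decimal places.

p̂₁ = 280/594 = 0.47138, p̂₂ = 295/656 = 0.44970.
Pooled p̂ = (280+295)/(594+656) = 575/1250 = 0.46000.
SE = √(0.2484 × 0.00320789) = 0.02823.
z = (0.47138 − 0.44970)/0.02823 = 0.02168/0.02823 = 0.768.
p-value = P(Z > 0.768) ≈ 0.2212.

z = 0.768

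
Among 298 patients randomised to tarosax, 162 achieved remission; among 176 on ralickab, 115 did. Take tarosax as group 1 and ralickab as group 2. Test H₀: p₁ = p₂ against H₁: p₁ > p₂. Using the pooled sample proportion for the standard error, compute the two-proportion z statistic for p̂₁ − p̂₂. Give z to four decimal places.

p̂₁ = 162/298 ≈ 0.543624, p̂₂ = 115/176 ≈ 0.653409.
Pooled p̂ = (162+115)/(298+176) = 277/474 = 0.584388.
SE = √(p̂(1−p̂)(1/n₁+1/n₂)) = √(0.584388·0.415612·0.00903752) = √(0.00219502) = 0.046851.
z = (0.543624 − 0.653409)/0.046851 = -0.109785/0.046851 = -2.3433.

z = -2.3433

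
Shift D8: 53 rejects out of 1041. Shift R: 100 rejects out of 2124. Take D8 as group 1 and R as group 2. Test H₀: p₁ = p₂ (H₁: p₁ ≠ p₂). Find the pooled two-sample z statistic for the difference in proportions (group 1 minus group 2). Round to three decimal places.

z = 0.472

p̂₁ = 53/1041 ≈ 0.05091, p̂₂ = 100/2124 ≈ 0.04708.
Pooled p̂ = (53+100)/(1041+2124) = 153/3165 = 0.04834.
SE = √(p̂(1−p̂)(1/n₁+1/n₂)) = √(0.04834·0.95166·0.00143142) = √(6.58518e-05) = 0.00811.
z = (0.05091 − 0.04708)/0.00811 = 0.00383/0.00811 = 0.472.
Two-sided p-value ≈ 2·Φ(−0.472) = 0.6368.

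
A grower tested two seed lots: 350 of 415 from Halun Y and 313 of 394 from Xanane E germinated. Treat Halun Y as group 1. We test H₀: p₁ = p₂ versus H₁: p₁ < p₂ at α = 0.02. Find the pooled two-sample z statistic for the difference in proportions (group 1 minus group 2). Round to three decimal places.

z = 1.810

p̂₁ = 350/415 ≈ 0.84337, p̂₂ = 313/394 ≈ 0.79442.
Pooled p̂ = (350+313)/(415+394) = 663/809 = 0.81953.
SE = √(p̂(1−p̂)(1/n₁+1/n₂)) = √(0.81953·0.18047·0.00494771) = √(0.000731768) = 0.02705.
z = (0.84337 − 0.79442)/0.02705 = 0.04895/0.02705 = 1.810.
p-value = P(Z < 1.810) ≈ 0.9648, so at α = 0.02 we fail to reject H₀.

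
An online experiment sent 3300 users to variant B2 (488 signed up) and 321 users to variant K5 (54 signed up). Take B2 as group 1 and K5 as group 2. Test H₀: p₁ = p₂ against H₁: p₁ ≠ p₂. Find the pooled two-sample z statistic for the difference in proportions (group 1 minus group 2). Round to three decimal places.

p̂₁ = 488/3300 ≈ 0.14788, p̂₂ = 54/321 ≈ 0.16822.
Pooled p̂ = (488+54)/(3300+321) = 542/3621 = 0.14968.
SE = √(0.127278 × 0.0034183) = 0.02086.
z = (0.14788 − 0.16822)/0.02086 = -0.02034/0.02086 = -0.975.

z = -0.975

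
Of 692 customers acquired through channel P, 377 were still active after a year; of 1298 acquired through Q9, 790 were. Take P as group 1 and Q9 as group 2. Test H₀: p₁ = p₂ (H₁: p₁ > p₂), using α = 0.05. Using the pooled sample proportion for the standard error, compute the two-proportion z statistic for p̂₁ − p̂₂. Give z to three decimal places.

p̂₁ = 377/692 ≈ 0.54480, p̂₂ = 790/1298 ≈ 0.60863.
Pooled p̂ = (377+790)/(692+1298) = 1167/1990 = 0.58643.
SE = √(p̂(1−p̂)(1/n₁+1/n₂)) = √(0.58643·0.41357·0.0022155) = √(0.000537325) = 0.02318.
z = (0.54480 − 0.60863)/0.02318 = -0.06383/0.02318 = -2.754.
p-value = P(Z > -2.754) ≈ 0.9971; since p > α = 0.05, fail to reject H₀.

z = -2.754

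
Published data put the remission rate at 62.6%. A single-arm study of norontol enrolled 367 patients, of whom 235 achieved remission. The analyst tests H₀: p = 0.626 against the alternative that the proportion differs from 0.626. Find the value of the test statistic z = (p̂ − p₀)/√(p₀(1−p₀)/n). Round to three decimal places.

z = 0.567

p̂ = 235/367 = 0.64033.
Standard error under H₀: √(0.626×0.374/367) = 0.02526.
z = (0.64033 − 0.626)/0.02526 = 0.01433/0.02526 = 0.567.
p-value = 2·P(Z > 0.567) ≈ 0.5706.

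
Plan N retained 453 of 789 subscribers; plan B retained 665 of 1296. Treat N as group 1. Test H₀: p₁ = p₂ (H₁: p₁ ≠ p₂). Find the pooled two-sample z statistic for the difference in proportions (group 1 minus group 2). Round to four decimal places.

p̂₁ = 453/789 ≈ 0.5741445, p̂₂ = 665/1296 ≈ 0.5131173.
Pooled p̂ = (453+665)/(789+1296) = 1118/2085 = 0.5362110.
SE = √(p̂(1−p̂)(1/n₁+1/n₂)) = √(0.5362110·0.4637890·0.00203903) = √(0.000507084) = 0.0225185.
z = (0.5741445 − 0.5131173)/0.0225185 = 0.0610272/0.0225185 = 2.7101.
p-value = 2·P(Z > 2.710) ≈ 0.0067.

z = 2.7101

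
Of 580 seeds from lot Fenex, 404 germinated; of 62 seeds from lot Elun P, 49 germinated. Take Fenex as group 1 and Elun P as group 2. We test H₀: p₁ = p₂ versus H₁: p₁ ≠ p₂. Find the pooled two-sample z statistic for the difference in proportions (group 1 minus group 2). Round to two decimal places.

z = -1.54

p̂₁ = 404/580 ≈ 0.6966, p̂₂ = 49/62 ≈ 0.7903.
Pooled p̂ = (404+49)/(580+62) = 453/642 = 0.7056.
SE = √(p̂(1−p̂)(1/n₁+1/n₂)) = √(0.7056·0.2944·0.0178532) = √(0.00370856) = 0.0609.
z = (0.6966 − 0.7903)/0.0609 = -0.0937/0.0609 = -1.54.
p-value = 2·P(Z > 1.540) ≈ 0.1236.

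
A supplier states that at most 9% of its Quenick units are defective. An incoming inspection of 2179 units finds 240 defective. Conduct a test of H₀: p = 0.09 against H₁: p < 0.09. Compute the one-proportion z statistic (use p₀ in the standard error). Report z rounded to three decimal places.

z = 3.285

p̂ = 240/2179 = 0.11014.
Standard error under H₀: √(0.09×0.91/2179) = 0.00613.
z = (0.11014 − 0.09)/0.00613 = 0.02014/0.00613 = 3.285.
p-value = P(Z < 3.285) ≈ 0.9995.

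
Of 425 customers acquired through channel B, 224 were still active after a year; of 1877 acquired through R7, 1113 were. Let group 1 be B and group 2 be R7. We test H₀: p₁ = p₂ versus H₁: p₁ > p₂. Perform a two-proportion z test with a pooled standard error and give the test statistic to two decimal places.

z = -2.49

p̂₁ = 224/425 ≈ 0.5271, p̂₂ = 1113/1877 ≈ 0.5930.
Pooled p̂ = (224+1113)/(425+1877) = 1337/2302 = 0.5808.
SE = √(p̂(1−p̂)(1/n₁+1/n₂)) = √(0.5808·0.4192·0.00288571) = √(0.000702587) = 0.0265.
z = (0.5271 − 0.5930)/0.0265 = -0.0659/0.0265 = -2.49.
p-value = P(Z > -2.487) ≈ 0.9936.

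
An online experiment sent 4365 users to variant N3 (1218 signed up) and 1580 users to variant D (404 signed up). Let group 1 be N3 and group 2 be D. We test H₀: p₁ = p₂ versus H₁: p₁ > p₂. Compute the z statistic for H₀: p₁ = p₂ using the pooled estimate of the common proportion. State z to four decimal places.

z = 1.7849

p̂₁ = 1218/4365 ≈ 0.2790378, p̂₂ = 404/1580 ≈ 0.2556962.
Pooled p̂ = (1218+404)/(4365+1580) = 1622/5945 = 0.2728343.
SE = √(0.198396 × 0.000862006) = 0.0130774.
z = (0.2790378 − 0.2556962)/0.0130774 = 0.0233416/0.0130774 = 1.7849.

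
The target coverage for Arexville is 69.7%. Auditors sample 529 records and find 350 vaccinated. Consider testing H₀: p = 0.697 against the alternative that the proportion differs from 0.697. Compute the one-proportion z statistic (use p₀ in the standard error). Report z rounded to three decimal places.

z = -1.770

p̂ = 350/529 ≈ 0.66163.
Standard error under H₀: √(0.697×0.303/529) = 0.01998.
z = (0.66163 − 0.697)/0.01998 = -0.03537/0.01998 = -1.770.
p-value = 2·P(Z > 1.770) ≈ 0.0767.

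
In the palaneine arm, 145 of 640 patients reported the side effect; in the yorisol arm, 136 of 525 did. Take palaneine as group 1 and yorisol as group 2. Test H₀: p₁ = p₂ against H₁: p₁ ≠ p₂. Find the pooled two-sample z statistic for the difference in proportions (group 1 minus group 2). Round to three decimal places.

p̂₁ = 145/640 = 0.22656, p̂₂ = 136/525 = 0.25905.
Pooled p̂ = (145+136)/(640+525) = 281/1165 = 0.24120.
SE = √(0.183023 × 0.00346726) = 0.02519.
z = (0.22656 − 0.25905)/0.02519 = -0.03249/0.02519 = -1.290.
p-value = 2·P(Z > 1.290) ≈ 0.1972.

z = -1.290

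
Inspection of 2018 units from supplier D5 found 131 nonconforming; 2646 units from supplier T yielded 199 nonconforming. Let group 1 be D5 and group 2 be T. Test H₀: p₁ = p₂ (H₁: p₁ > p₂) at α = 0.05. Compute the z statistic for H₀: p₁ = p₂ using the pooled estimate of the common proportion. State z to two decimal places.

p̂₁ = 131/2018 = 0.0649, p̂₂ = 199/2646 = 0.0752.
Pooled p̂ = (131+199)/(2018+2646) = 330/4664 = 0.0708.
SE = √(0.0657485 × 0.000873469) = 0.0076.
z = (0.0649 − 0.0752)/0.0076 = -0.0103/0.0076 = -1.36.
p-value = P(Z > -1.358) ≈ 0.9128. With α = 0.05, fail to reject H₀.

z = -1.36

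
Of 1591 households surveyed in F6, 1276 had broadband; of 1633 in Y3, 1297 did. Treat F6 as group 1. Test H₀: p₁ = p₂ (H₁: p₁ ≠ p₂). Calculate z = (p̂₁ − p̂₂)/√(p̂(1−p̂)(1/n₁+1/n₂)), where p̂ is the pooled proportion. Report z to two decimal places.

z = 0.55

p̂₁ = 1276/1591 ≈ 0.8020, p̂₂ = 1297/1633 ≈ 0.7942.
Pooled p̂ = (1276+1297)/(1591+1633) = 2573/3224 = 0.7981.
SE = √(p̂(1−p̂)(1/n₁+1/n₂)) = √(0.7981·0.2019·0.00124091) = √(0.000199972) = 0.0141.
z = (0.8020 − 0.7942)/0.0141 = 0.0078/0.0141 = 0.55.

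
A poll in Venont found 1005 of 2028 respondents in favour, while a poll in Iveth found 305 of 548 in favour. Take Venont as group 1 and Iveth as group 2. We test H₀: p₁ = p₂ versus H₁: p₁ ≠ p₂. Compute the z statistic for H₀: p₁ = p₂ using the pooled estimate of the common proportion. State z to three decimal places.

z = -2.535

p̂₁ = 1005/2028 ≈ 0.49556, p̂₂ = 305/548 ≈ 0.55657.
Pooled p̂ = (1005+305)/(2028+548) = 1310/2576 = 0.50854.
SE = √(0.249927 × 0.00231791) = 0.02407.
z = (0.49556 − 0.55657)/0.02407 = -0.06101/0.02407 = -2.535.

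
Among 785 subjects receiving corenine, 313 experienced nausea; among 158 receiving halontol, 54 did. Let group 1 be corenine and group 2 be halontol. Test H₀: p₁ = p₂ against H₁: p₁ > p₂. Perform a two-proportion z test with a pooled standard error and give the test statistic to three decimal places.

z = 1.340

p̂₁ = 313/785 ≈ 0.39873, p̂₂ = 54/158 ≈ 0.34177.
Pooled p̂ = (313+54)/(785+158) = 367/943 = 0.38918.
SE = √(0.23772 × 0.007603) = 0.04251.
z = (0.39873 − 0.34177)/0.04251 = 0.05696/0.04251 = 1.340.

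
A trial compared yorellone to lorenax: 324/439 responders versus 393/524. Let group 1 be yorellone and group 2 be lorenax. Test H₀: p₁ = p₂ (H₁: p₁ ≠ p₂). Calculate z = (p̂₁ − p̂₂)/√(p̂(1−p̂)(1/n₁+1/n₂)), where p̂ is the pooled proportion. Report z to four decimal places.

p̂₁ = 324/439 = 0.738041, p̂₂ = 393/524 = 0.750000.
Pooled p̂ = (324+393)/(439+524) = 717/963 = 0.744548.
SE = √(p̂(1−p̂)(1/n₁+1/n₂)) = √(0.744548·0.255452·0.0041863) = √(0.000796218) = 0.028217.
z = (0.738041 − 0.750000)/0.028217 = -0.011959/0.028217 = -0.4238.
Two-sided p-value ≈ 2·Φ(−0.424) = 0.6717.

z = -0.4238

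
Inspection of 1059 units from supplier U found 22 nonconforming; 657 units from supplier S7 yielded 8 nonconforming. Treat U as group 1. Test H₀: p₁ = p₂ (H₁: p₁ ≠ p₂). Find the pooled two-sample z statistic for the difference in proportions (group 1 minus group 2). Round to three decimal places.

p̂₁ = 22/1059 ≈ 0.020774, p̂₂ = 8/657 ≈ 0.012177.
Pooled p̂ = (22+8)/(1059+657) = 30/1716 = 0.017483.
SE = √(0.0171769 × 0.00246636) = 0.006509.
z = (0.020774 − 0.012177)/0.006509 = 0.008597/0.006509 = 1.321.
Two-sided p-value ≈ 2·Φ(−1.321) = 0.1865.

z = 1.321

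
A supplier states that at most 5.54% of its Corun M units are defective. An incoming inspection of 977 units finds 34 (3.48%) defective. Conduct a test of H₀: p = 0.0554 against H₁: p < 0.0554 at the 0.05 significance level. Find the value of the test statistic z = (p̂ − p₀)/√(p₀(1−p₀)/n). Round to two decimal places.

p̂ = 34/977 ≈ 0.03480.
Standard error under H₀: √(0.0554×0.9446/977) = 0.00732.
z = (0.03480 − 0.0554)/0.00732 = -0.02060/0.00732 = -2.81.
p-value = P(Z < -2.815) ≈ 0.0024; since p < α = 0.05, reject H₀.

z = -2.81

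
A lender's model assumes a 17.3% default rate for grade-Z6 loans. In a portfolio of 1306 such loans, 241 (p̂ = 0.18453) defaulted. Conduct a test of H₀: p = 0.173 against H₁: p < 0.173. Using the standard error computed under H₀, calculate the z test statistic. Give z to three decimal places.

p̂ = 241/1306 ≈ 0.184533.
Under H₀, SE = √(0.173·0.827/1306) = √(0.000109549) = 0.010467.
z = (0.184533 − 0.173)/0.010467 = 0.011533/0.010467 = 1.102.

z = 1.102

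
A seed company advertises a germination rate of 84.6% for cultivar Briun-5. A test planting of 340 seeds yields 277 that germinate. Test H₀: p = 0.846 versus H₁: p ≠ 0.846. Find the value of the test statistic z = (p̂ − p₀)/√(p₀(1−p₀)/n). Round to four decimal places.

p̂ = 277/340 ≈ 0.814706.
Standard error under H₀: √(0.846×0.154/340) = 0.019575.
z = (0.814706 − 0.846)/0.019575 = -0.031294/0.019575 = -1.5987.
Two-sided p-value ≈ 2·Φ(−1.599) = 0.1099.

z = -1.5987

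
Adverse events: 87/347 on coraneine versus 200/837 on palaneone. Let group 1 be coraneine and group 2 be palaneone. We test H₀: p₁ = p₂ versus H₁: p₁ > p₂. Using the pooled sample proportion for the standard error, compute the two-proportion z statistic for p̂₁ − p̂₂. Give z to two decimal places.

p̂₁ = 87/347 = 0.2507, p̂₂ = 200/837 = 0.2389.
Pooled p̂ = (87+200)/(347+837) = 287/1184 = 0.2424.
SE = √(0.183642 × 0.00407659) = 0.0274.
z = (0.2507 − 0.2389)/0.0274 = 0.0118/0.0274 = 0.43.
p-value = P(Z > 0.430) ≈ 0.3335.

z = 0.43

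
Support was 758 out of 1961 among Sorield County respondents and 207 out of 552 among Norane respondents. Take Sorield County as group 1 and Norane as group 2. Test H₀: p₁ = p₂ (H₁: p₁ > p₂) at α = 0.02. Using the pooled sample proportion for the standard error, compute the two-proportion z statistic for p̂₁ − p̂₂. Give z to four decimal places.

z = 0.4923

p̂₁ = 758/1961 ≈ 0.386537, p̂₂ = 207/552 ≈ 0.375000.
Pooled p̂ = (758+207)/(1961+552) = 965/2513 = 0.384003.
SE = √(0.236545 × 0.00232154) = 0.023434.
z = (0.386537 − 0.375000)/0.023434 = 0.011537/0.023434 = 0.4923.
p-value = P(Z > 0.492) ≈ 0.3112; since p > α = 0.02, fail to reject H₀.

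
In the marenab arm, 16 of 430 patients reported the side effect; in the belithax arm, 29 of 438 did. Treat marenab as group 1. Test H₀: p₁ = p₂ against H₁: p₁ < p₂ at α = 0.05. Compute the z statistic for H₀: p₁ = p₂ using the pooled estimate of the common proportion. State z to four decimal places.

p̂₁ = 16/430 ≈ 0.037209, p̂₂ = 29/438 ≈ 0.066210.
Pooled p̂ = (16+29)/(430+438) = 45/868 = 0.051843.
SE = √(0.0491556 × 0.00460869) = 0.015051.
z = (0.037209 − 0.066210)/0.015051 = -0.029001/0.015051 = -1.9268.
p-value = P(Z < -1.927) ≈ 0.0270. With α = 0.05, reject H₀.

z = -1.9268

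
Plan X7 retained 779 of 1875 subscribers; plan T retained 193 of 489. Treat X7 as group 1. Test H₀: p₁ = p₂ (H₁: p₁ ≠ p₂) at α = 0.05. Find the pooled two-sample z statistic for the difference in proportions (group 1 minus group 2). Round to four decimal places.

z = 0.8319

p̂₁ = 779/1875 ≈ 0.415467, p̂₂ = 193/489 ≈ 0.394683.
Pooled p̂ = (779+193)/(1875+489) = 972/2364 = 0.411168.
SE = √(p̂(1−p̂)(1/n₁+1/n₂)) = √(0.411168·0.588832·0.00257832) = √(0.000624235) = 0.024985.
z = (0.415467 − 0.394683)/0.024985 = 0.020784/0.024985 = 0.8319.
Two-sided p-value ≈ 2·Φ(−0.832) = 0.4055, so at α = 0.05 we fail to reject H₀.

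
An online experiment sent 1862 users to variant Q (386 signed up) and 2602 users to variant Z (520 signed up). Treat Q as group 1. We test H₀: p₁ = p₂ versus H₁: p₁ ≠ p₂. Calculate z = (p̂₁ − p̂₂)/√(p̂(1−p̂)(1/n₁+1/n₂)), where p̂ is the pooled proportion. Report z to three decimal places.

p̂₁ = 386/1862 = 0.207304, p̂₂ = 520/2602 = 0.199846.
Pooled p̂ = (386+520)/(1862+2602) = 906/4464 = 0.202957.
SE = √(p̂(1−p̂)(1/n₁+1/n₂)) = √(0.202957·0.797043·0.000921377) = √(0.000149047) = 0.012208.
z = (0.207304 − 0.199846)/0.012208 = 0.007458/0.012208 = 0.611.
p-value = 2·P(Z > 0.611) ≈ 0.5413.

z = 0.611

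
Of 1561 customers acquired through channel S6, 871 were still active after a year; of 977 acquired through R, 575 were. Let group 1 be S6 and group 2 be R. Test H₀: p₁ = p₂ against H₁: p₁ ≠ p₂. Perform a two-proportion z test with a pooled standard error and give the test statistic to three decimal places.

z = -1.513

p̂₁ = 871/1561 ≈ 0.55798, p̂₂ = 575/977 ≈ 0.58854.
Pooled p̂ = (871+575)/(1561+977) = 1446/2538 = 0.56974.
SE = √(0.245136 × 0.00166416) = 0.02020.
z = (0.55798 − 0.58854)/0.02020 = -0.03056/0.02020 = -1.513.
p-value = 2·P(Z > 1.513) ≈ 0.1303.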